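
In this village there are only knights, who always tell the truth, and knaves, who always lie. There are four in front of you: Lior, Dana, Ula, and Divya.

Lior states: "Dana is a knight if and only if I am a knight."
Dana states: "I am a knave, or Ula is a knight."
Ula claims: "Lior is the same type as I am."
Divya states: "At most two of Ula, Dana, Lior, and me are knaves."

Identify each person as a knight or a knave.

Lior: knight, Dana: knight, Ula: knight, Divya: knight

Consider Lior. Suppose Lior is a knave.
Then whichever role Ula has, Ula's statement has the wrong truth value — contradiction.
So Lior is a knight.
Consider Dana. Suppose Dana is a knave.
Then Lior's statement comes out false, contradicting Lior being a knight.
So Dana is a knight.
With that fixed, Divya's statement is true, so Divya is a knight.
Consider Ula. Suppose Ula is a knave.
Then Dana's statement comes out false, contradicting Dana being a knight.
So Ula is a knight.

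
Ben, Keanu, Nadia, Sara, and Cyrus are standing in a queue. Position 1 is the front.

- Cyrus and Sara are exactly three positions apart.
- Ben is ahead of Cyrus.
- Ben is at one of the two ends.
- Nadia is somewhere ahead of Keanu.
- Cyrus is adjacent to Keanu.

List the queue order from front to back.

Ben, Sara, Nadia, Keanu, Cyrus

From clue 1: Sara is in {1,2,4,5}.
From clues 1–2: Sara is in {1,2,5}.
From clues 1–3: Ben → position 1.
From clues 1–4: Nadia → position 3, Keanu → position 4.
From clues 1–5: Sara → position 2, Cyrus → position 5.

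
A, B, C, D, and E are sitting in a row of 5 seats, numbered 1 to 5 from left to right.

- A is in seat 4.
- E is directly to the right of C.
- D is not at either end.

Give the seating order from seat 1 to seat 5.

C, E, D, A, B

From clue 1: A → seat 4.
From clues 1–2: C is in {1,2}.
From clues 1–3: C → seat 1, E → seat 2, D → seat 3, B → seat 5.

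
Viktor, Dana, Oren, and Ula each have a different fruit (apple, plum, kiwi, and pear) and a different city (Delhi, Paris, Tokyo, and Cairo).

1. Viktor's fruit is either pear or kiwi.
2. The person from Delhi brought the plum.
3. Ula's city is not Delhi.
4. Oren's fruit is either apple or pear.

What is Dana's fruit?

plum

With clues 1–4, apple, kiwi, and pear are impossible for Dana's fruit.
That leaves plum.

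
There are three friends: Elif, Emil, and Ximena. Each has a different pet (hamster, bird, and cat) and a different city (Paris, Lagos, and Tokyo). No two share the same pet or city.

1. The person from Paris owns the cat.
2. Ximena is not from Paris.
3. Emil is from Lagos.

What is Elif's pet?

cat

With clues 1–3, bird and hamster are impossible for Elif's pet.
That leaves cat.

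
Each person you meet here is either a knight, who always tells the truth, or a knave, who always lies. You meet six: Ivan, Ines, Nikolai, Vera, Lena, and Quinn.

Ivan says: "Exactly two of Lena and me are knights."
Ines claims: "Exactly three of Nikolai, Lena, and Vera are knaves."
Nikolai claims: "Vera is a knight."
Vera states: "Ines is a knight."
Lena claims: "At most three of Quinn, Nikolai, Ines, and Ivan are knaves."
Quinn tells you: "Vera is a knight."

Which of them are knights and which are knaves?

Ivan: knight, Ines: knave, Nikolai: knave, Vera: knave, Lena: knight, Quinn: knave

Consider Ivan. Suppose Ivan is a knave.
Then no assignment of the remaining roles makes every statement match its speaker's type — contradiction.
So Ivan is a knight.
With that fixed, Lena's statement is true, so Lena is a knight.
With that fixed, Ines's statement is false, so Ines is a knave.
With that fixed, Vera's statement is false, so Vera is a knave.
With that fixed, Quinn's statement is false, so Quinn is a knave.
With that fixed, Nikolai's statement is false, so Nikolai is a knave.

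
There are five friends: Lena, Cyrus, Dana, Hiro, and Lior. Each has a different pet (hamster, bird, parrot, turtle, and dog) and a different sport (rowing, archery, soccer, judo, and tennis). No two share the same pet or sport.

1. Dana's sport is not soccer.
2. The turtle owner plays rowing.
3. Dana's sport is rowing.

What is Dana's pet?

With clues 1–3, bird, dog, hamster, and parrot are impossible for Dana's pet.
That leaves turtle.

turtle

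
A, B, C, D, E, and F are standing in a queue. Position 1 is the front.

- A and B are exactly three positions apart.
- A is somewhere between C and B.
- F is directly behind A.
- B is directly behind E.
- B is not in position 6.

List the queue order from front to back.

C, A, F, E, B, D

From clues 1–2: A is in {2,3,4,5}.
From clues 1–3: A is in {2,3,4}.
From clues 1–4: A is in {2,3}.
From clues 1–5: C → position 1, A → position 2, F → position 3, E → position 4, B → position 5, D → position 6.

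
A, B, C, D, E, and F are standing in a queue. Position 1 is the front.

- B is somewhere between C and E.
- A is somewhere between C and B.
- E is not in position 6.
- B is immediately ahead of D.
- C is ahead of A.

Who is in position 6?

F

With clue 1, B is ruled out for position 6.
With clues 1–2, A is ruled out for position 6.
With clues 1–3, E is ruled out for position 6.
With clues 1–4, D is ruled out for position 6.
With clues 1–5, C is ruled out for position 6.
So position 6 is F.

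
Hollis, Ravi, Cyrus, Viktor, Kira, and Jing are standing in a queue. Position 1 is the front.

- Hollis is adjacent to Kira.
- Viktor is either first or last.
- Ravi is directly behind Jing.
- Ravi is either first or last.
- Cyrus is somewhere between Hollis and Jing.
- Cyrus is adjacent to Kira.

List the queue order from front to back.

Viktor, Hollis, Kira, Cyrus, Jing, Ravi

From clues 1–2: Viktor is in {1,6}.
From clues 1–4: Viktor → position 1, Jing → position 5, Ravi → position 6.
From clues 1–5: Cyrus → position 4.
From clues 1–6: Hollis → position 2, Kira → position 3.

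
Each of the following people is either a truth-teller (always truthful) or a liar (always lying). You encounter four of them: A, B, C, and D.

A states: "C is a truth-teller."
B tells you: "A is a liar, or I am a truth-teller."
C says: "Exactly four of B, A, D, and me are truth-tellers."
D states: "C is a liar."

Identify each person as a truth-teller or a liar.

A: liar, B: truth-teller, C: liar, D: truth-teller

Consider A. Suppose A is a truth-teller.
Then no assignment of the remaining roles makes every statement match its speaker's type — contradiction.
So A is a liar.
With that fixed, B's statement is true, so B is a truth-teller.
With that fixed, C's statement is false, so C is a liar.
With that fixed, D's statement is true, so D is a truth-teller.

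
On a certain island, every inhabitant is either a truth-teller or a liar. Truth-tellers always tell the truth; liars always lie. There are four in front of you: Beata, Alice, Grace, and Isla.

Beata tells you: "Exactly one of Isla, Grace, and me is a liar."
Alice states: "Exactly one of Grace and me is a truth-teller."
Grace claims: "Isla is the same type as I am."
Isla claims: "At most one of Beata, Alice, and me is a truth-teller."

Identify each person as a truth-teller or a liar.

Consider Beata. Suppose Beata is a truth-teller.
Then no assignment of the remaining roles makes every statement match its speaker's type — contradiction.
So Beata is a liar.
Consider Alice. Suppose Alice is a truth-teller.
Then whichever role Isla has, Isla's statement has the wrong truth value — contradiction.
So Alice is a liar.
With that fixed, Isla's statement is true, so Isla is a truth-teller.
Consider Grace. Suppose Grace is a truth-teller.
Then Beata's statement comes out true, contradicting Beata being a liar.
So Grace is a liar.

Beata: liar, Alice: liar, Grace: liar, Isla: truth-teller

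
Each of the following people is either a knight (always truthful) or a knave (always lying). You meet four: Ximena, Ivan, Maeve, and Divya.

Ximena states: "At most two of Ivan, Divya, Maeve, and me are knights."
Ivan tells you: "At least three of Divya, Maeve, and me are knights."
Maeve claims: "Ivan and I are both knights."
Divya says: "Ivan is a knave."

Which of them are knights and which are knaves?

Ximena: knight, Ivan: knave, Maeve: knave, Divya: knight

Consider Ximena. Suppose Ximena is a knave.
Then no assignment of the remaining roles makes every statement match its speaker's type — contradiction.
So Ximena is a knight.
Consider Ivan. Suppose Ivan is a knight.
Then no assignment of the remaining roles makes every statement match its speaker's type — contradiction.
So Ivan is a knave.
With that fixed, Maeve's statement is false, so Maeve is a knave.
With that fixed, Divya's statement is true, so Divya is a knight.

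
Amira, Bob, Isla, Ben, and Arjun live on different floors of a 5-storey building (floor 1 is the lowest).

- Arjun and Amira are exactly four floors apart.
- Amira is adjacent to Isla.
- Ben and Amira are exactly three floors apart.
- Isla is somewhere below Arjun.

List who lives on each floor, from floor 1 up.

Amira, Isla, Bob, Ben, Arjun

From clue 1: Amira is in {1,5}.
From clues 1–3: Bob → floor 3.
From clues 1–4: Amira → floor 1, Isla → floor 2, Ben → floor 4, Arjun → floor 5.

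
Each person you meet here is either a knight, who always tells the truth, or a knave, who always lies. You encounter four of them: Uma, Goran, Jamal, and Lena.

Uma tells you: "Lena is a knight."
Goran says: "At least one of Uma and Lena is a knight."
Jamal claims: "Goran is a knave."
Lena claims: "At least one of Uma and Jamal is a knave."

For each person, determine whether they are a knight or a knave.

Consider Uma. Suppose Uma is a knave.
Then no assignment of the remaining roles makes every statement match its speaker's type — contradiction.
So Uma is a knight.
With that fixed, Goran's statement is true, so Goran is a knight.
With that fixed, Jamal's statement is false, so Jamal is a knave.
With that fixed, Lena's statement is true, so Lena is a knight.

Uma: knight, Goran: knight, Jamal: knave, Lena: knight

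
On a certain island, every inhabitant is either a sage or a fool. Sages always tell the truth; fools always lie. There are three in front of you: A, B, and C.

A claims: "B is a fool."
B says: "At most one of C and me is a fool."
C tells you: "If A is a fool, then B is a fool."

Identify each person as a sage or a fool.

A: fool, B: sage, C: fool

Consider A. Suppose A is a sage.
Then no assignment of the remaining roles makes every statement match its speaker's type — contradiction.
So A is a fool.
Consider B. Suppose B is a fool.
Then A's statement comes out true, contradicting A being a fool.
So B is a sage.
With that fixed, C's statement is false, so C is a fool.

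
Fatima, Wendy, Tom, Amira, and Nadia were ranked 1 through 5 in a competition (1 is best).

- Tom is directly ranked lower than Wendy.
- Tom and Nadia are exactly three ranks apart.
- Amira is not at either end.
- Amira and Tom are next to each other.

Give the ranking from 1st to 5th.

From clue 1: Wendy is in {1,2,3,4}.
From clues 1–2: Wendy is in {1,3,4}.
From clues 1–4: Wendy → rank 1, Tom → rank 2, Amira → rank 3, Fatima → rank 4, Nadia → rank 5.

Wendy, Tom, Amira, Fatima, Nadia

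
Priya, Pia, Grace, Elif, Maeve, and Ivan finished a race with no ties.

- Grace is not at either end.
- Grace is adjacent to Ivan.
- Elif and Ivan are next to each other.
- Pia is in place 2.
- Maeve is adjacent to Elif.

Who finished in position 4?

With clues 1–4, Elif, Maeve, Pia, and Priya are ruled out for place 4.
With clues 1–5, Grace is ruled out for place 4.
So place 4 is Ivan.

Ivan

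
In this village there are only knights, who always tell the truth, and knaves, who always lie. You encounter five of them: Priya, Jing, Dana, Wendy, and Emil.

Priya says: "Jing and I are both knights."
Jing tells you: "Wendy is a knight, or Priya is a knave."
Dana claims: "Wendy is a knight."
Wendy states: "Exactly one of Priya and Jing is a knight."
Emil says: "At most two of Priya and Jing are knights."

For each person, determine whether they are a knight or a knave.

Priya: knave, Jing: knight, Dana: knight, Wendy: knight, Emil: knight

Regardless of anyone's role, Emil's statement is true, so Emil is a knight.
Consider Priya. Suppose Priya is a knight.
Then no assignment of the remaining roles makes every statement match its speaker's type — contradiction.
So Priya is a knave.
With that fixed, Jing's statement is true, so Jing is a knight.
With that fixed, Wendy's statement is true, so Wendy is a knight.
With that fixed, Dana's statement is true, so Dana is a knight.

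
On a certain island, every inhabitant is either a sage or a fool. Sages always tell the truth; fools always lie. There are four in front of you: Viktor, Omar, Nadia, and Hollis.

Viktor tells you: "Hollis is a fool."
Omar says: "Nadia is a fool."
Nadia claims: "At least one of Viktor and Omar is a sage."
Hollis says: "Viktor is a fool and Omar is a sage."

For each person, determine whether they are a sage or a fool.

Viktor: sage, Omar: fool, Nadia: sage, Hollis: fool

Consider Viktor. Suppose Viktor is a fool.
Then no assignment of the remaining roles makes every statement match its speaker's type — contradiction.
So Viktor is a sage.
With that fixed, Nadia's statement is true, so Nadia is a sage.
With that fixed, Hollis's statement is false, so Hollis is a fool.
With that fixed, Omar's statement is false, so Omar is a fool.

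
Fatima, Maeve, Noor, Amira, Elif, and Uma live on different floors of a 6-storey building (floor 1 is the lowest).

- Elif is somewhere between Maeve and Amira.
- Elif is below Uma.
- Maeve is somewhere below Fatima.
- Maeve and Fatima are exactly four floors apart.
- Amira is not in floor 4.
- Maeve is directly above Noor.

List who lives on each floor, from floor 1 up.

From clue 1: Elif is in {2,3,4,5}.
From clues 1–2: Elif is in {2,3,4}.
From clues 1–4: Fatima is in {5,6}.
From clues 1–6: Noor → floor 1, Maeve → floor 2, Elif → floor 3, Uma → floor 4, Amira → floor 5, Fatima → floor 6.

Noor, Maeve, Elif, Uma, Amira, Fatima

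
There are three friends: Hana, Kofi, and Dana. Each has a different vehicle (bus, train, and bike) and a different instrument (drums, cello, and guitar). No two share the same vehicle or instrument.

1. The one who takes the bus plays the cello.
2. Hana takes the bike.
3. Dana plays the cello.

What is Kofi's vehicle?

With clues 1–2, bike is impossible for Kofi's vehicle.
With clues 1–3, bus is impossible for Kofi's vehicle.
That leaves train.

train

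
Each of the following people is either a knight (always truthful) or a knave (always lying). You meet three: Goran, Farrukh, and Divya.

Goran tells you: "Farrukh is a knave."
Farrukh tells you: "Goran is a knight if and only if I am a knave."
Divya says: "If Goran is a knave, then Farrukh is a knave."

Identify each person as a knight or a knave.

Consider Goran. Suppose Goran is a knight.
Then whichever role Farrukh has, Farrukh's statement has the wrong truth value — contradiction.
So Goran is a knave.
Consider Farrukh. Suppose Farrukh is a knave.
Then Goran's statement comes out true, contradicting Goran being a knave.
So Farrukh is a knight.
With that fixed, Divya's statement is false, so Divya is a knave.

Goran: knave, Farrukh: knight, Divya: knave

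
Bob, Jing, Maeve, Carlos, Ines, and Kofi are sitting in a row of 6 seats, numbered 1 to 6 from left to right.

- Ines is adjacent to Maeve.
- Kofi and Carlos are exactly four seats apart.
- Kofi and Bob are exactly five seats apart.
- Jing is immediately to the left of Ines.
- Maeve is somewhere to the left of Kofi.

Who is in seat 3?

With clues 1–2, Carlos and Kofi are ruled out for seat 3.
With clues 1–3, Bob is ruled out for seat 3.
With clues 1–4, Maeve is ruled out for seat 3.
With clues 1–5, Ines is ruled out for seat 3.
So seat 3 is Jing.

Jing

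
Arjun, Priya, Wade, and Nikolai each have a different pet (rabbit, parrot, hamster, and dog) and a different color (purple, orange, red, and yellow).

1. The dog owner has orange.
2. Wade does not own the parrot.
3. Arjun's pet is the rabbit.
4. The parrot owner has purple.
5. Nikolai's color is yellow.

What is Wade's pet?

dog

With clues 1–2, parrot is impossible for Wade's pet.
With clues 1–3, rabbit is impossible for Wade's pet.
With clues 1–5, hamster is impossible for Wade's pet.
That leaves dog.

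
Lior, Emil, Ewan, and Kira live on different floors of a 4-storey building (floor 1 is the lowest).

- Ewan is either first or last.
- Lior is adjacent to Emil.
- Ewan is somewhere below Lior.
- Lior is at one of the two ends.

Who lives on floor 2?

With clue 1, Ewan is ruled out for floor 2.
With clues 1–4, Emil and Lior are ruled out for floor 2.
So floor 2 is Kira.

Kira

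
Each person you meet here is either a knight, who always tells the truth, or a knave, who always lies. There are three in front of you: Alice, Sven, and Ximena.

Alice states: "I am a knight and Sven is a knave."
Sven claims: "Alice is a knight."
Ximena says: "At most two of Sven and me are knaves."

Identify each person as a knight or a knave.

Alice: knave, Sven: knave, Ximena: knight

Regardless of anyone's role, Ximena's statement is true, so Ximena is a knight.
Consider Alice. Suppose Alice is a knight.
Then no assignment of the remaining roles makes every statement match its speaker's type — contradiction.
So Alice is a knave.
With that fixed, Sven's statement is false, so Sven is a knave.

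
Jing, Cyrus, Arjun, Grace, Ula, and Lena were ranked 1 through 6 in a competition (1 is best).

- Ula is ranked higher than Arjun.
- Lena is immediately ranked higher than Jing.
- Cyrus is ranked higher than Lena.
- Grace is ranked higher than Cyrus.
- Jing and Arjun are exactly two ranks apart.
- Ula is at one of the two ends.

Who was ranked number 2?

Grace

With clues 1–3, Jing is ruled out for rank 2.
With clues 1–4, Lena is ruled out for rank 2.
With clues 1–5, Arjun is ruled out for rank 2.
With clues 1–6, Cyrus and Ula are ruled out for rank 2.
So rank 2 is Grace.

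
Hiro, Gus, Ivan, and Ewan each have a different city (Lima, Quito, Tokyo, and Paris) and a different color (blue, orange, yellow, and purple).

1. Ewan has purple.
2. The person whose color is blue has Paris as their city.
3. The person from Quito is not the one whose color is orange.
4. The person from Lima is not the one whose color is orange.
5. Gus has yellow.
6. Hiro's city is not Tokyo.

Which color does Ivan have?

Clue 1 rules out purple for Ivan's color.
With clues 1–5, yellow is impossible for Ivan's color.
With clues 1–6, blue is impossible for Ivan's color.
That leaves orange.

orange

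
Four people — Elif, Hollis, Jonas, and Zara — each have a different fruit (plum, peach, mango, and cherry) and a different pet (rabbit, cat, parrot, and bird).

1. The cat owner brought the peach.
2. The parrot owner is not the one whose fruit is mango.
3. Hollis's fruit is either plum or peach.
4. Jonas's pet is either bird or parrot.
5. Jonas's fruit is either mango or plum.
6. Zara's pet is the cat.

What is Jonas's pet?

With clues 1–4, cat and rabbit are impossible for Jonas's pet.
With clues 1–6, parrot is impossible for Jonas's pet.
That leaves bird.

bird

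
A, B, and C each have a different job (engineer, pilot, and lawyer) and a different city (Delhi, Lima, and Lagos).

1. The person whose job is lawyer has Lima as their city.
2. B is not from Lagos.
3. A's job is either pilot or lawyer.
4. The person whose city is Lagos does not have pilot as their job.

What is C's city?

Lagos

With clues 1–4, Delhi and Lima are impossible for C's city.
That leaves Lagos.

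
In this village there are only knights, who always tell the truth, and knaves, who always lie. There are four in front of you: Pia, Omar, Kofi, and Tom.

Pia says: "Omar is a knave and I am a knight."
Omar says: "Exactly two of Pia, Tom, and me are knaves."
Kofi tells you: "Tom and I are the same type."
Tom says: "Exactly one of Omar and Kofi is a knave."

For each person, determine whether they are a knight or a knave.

Pia: knight, Omar: knave, Kofi: knight, Tom: knight

Consider Pia. Suppose Pia is a knave.
Then no assignment of the remaining roles makes every statement match its speaker's type — contradiction.
So Pia is a knight.
Consider Omar. Suppose Omar is a knight.
Then Pia's statement comes out false, contradicting Pia being a knight.
So Omar is a knave.
Consider Kofi. Suppose Kofi is a knave.
Then no assignment of the remaining roles makes every statement match its speaker's type — contradiction.
So Kofi is a knight.
With that fixed, Tom's statement is true, so Tom is a knight.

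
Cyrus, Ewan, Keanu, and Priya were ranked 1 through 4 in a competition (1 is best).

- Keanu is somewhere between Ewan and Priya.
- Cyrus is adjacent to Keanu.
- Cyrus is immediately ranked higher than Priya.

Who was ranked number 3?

Cyrus

With clues 1–2, Ewan and Priya are ruled out for rank 3.
With clues 1–3, Keanu is ruled out for rank 3.
So rank 3 is Cyrus.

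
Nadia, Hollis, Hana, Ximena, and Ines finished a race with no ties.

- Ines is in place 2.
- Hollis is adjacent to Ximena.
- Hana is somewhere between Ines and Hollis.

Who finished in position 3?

Hana

With clue 1, Ines is ruled out for place 3.
With clues 1–3, Hollis, Nadia, and Ximena are ruled out for place 3.
So place 3 is Hana.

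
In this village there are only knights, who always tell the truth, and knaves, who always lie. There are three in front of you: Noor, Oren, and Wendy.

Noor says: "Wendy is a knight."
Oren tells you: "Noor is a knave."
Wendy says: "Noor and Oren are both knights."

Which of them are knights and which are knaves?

Consider Noor. Suppose Noor is a knight.
Then no assignment of the remaining roles makes every statement match its speaker's type — contradiction.
So Noor is a knave.
With that fixed, Oren's statement is true, so Oren is a knight.
With that fixed, Wendy's statement is false, so Wendy is a knave.

Noor: knave, Oren: knight, Wendy: knave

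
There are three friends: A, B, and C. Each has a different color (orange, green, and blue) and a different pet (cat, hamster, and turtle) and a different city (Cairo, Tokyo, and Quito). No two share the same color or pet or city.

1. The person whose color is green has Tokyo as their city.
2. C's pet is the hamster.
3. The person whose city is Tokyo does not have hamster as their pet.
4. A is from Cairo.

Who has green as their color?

B

With clues 1–3, C is impossible for the one with color green.
With clues 1–4, A is impossible for the one with color green.
That leaves B.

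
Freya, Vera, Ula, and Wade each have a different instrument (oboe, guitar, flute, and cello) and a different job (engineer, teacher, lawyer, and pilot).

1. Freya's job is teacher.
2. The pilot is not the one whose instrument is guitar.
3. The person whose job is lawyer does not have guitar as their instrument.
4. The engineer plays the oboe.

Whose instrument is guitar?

With clues 1–4, Ula, Vera, and Wade are impossible for the one with instrument guitar.
That leaves Freya.

Freya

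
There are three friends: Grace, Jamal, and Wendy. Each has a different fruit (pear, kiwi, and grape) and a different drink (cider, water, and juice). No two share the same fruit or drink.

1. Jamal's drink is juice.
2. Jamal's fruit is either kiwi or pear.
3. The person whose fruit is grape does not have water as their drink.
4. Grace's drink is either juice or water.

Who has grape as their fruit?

Wendy

With clues 1–2, Jamal is impossible for the one with fruit grape.
With clues 1–4, Grace is impossible for the one with fruit grape.
That leaves Wendy.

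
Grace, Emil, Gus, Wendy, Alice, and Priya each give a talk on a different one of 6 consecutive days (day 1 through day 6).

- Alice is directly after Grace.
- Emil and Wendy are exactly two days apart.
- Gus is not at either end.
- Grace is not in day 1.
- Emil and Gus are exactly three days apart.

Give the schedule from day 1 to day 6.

Emil, Priya, Wendy, Gus, Grace, Alice

From clue 1: Grace is in {1,2,3,4,5}.
From clues 1–2: Grace is in {1,2,4,5}.
From clues 1–4: Grace is in {2,4,5}.
From clues 1–5: Emil → day 1, Priya → day 2, Wendy → day 3, Gus → day 4, Grace → day 5, Alice → day 6.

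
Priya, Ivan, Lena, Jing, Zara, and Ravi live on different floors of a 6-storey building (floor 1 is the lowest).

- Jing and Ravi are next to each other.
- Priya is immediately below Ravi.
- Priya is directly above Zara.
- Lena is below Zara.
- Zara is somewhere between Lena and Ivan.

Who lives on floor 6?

With clues 1–2, Priya and Ravi are ruled out for floor 6.
With clues 1–3, Zara is ruled out for floor 6.
With clues 1–4, Lena is ruled out for floor 6.
With clues 1–5, Jing is ruled out for floor 6.
So floor 6 is Ivan.

Ivan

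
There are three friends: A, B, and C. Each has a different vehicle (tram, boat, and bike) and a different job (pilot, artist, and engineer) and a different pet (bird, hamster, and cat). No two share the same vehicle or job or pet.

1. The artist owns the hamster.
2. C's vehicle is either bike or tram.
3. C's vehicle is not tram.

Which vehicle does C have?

With clues 1–2, boat is impossible for C's vehicle.
With clues 1–3, tram is impossible for C's vehicle.
That leaves bike.

bike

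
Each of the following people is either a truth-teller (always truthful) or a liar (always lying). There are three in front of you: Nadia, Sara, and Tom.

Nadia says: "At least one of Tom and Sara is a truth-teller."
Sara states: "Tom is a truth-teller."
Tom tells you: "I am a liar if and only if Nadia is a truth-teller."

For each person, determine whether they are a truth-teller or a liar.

Consider Nadia. Suppose Nadia is a truth-teller.
Then whichever role Tom has, Tom's statement has the wrong truth value — contradiction.
So Nadia is a liar.
Consider Sara. Suppose Sara is a truth-teller.
Then Nadia's statement comes out true, contradicting Nadia being a liar.
So Sara is a liar.
Consider Tom. Suppose Tom is a truth-teller.
Then Nadia's statement comes out true, contradicting Nadia being a liar.
So Tom is a liar.

Nadia: liar, Sara: liar, Tom: liar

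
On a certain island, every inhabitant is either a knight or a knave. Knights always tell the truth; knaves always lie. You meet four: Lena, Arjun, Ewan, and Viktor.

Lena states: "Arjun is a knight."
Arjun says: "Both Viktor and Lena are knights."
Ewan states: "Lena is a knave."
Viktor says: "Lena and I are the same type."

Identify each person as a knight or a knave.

Consider Lena. Suppose Lena is a knave.
Then whichever role Viktor has, Viktor's statement has the wrong truth value — contradiction.
So Lena is a knight.
With that fixed, Ewan's statement is false, so Ewan is a knave.
Consider Arjun. Suppose Arjun is a knave.
Then Lena's statement comes out false, contradicting Lena being a knight.
So Arjun is a knight.
Consider Viktor. Suppose Viktor is a knave.
Then Arjun's statement comes out false, contradicting Arjun being a knight.
So Viktor is a knight.

Lena: knight, Arjun: knight, Ewan: knave, Viktor: knight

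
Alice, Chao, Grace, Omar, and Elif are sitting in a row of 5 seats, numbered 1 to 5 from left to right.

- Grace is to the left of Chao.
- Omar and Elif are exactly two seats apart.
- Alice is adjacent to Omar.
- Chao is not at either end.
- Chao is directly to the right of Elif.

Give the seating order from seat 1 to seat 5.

Grace, Elif, Chao, Omar, Alice

From clue 1: Chao is in {2,3,4,5}.
From clues 1–4: Grace → seat 1.
From clues 1–5: Elif → seat 2, Chao → seat 3, Omar → seat 4, Alice → seat 5.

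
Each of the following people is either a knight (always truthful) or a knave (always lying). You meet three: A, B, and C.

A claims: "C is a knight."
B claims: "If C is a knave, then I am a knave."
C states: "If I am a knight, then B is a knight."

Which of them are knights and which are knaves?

Consider A. Suppose A is a knave.
Then no assignment of the remaining roles makes every statement match its speaker's type — contradiction.
So A is a knight.
Consider B. Suppose B is a knave.
Then B's own statement would have to be false, but it can't be — contradiction.
So B is a knight.
With that fixed, C's statement is true, so C is a knight.

A: knight, B: knight, C: knight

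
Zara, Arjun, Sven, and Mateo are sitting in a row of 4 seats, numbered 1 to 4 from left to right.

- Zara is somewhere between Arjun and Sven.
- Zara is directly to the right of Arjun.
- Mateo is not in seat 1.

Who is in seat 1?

With clue 1, Zara is ruled out for seat 1.
With clues 1–2, Sven is ruled out for seat 1.
With clues 1–3, Mateo is ruled out for seat 1.
So seat 1 is Arjun.

Arjun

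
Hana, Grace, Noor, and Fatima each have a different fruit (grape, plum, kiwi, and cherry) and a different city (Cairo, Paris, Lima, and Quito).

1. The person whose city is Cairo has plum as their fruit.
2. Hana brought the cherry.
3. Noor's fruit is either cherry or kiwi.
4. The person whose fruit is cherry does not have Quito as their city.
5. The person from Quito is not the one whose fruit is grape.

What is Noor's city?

Quito

With clues 1–3, Cairo is impossible for Noor's city.
With clues 1–5, Lima and Paris are impossible for Noor's city.
That leaves Quito.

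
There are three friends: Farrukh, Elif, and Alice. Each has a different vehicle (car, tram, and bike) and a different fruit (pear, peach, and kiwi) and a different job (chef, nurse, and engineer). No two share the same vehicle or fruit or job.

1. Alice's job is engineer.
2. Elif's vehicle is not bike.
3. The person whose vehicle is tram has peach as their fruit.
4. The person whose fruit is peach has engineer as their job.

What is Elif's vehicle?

With clues 1–2, bike is impossible for Elif's vehicle.
With clues 1–4, tram is impossible for Elif's vehicle.
That leaves car.

car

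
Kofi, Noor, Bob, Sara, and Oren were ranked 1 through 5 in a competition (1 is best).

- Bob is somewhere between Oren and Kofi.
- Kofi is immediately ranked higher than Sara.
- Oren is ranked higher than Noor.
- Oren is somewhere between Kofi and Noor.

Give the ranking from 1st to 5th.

From clue 1: Bob is in {2,3,4}.
From clues 1–3: Bob is in {2,3}.
From clues 1–4: Kofi → rank 1, Sara → rank 2, Bob → rank 3, Oren → rank 4, Noor → rank 5.

Kofi, Sara, Bob, Oren, Noor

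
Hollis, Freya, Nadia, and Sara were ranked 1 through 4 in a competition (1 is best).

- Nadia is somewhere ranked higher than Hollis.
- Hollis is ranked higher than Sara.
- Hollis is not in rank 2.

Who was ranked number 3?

Hollis

With clues 1–2, Nadia is ruled out for rank 3.
With clues 1–3, Freya and Sara are ruled out for rank 3.
So rank 3 is Hollis.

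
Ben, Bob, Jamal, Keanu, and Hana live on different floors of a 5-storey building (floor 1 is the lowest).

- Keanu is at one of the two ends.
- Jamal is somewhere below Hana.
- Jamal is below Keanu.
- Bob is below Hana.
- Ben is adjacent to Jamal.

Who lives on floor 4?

With clue 1, Keanu is ruled out for floor 4.
With clues 1–3, Jamal is ruled out for floor 4.
With clues 1–4, Bob is ruled out for floor 4.
With clues 1–5, Ben is ruled out for floor 4.
So floor 4 is Hana.

Hana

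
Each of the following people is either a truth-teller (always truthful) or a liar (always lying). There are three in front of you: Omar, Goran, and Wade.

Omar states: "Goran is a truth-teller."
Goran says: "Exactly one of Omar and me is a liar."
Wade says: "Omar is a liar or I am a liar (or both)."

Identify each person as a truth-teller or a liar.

Omar: liar, Goran: liar, Wade: truth-teller

Consider Omar. Suppose Omar is a truth-teller.
Then whichever role Goran has, Goran's statement has the wrong truth value — contradiction.
So Omar is a liar.
With that fixed, Wade's statement is true, so Wade is a truth-teller.
Consider Goran. Suppose Goran is a truth-teller.
Then Omar's statement comes out true, contradicting Omar being a liar.
So Goran is a liar.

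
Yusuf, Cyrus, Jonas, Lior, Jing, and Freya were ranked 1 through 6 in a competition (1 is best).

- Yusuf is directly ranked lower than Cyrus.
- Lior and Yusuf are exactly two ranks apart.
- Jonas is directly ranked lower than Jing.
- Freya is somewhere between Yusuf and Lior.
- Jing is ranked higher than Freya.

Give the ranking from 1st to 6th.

Jing, Jonas, Cyrus, Yusuf, Freya, Lior

From clue 1: Yusuf is in {2,3,4,5,6}.
From clues 1–3: Jonas is in {2,3,5,6}.
From clues 1–4: Yusuf is in {2,4}.
From clues 1–5: Jing → rank 1, Jonas → rank 2, Cyrus → rank 3, Yusuf → rank 4, Freya → rank 5, Lior → rank 6.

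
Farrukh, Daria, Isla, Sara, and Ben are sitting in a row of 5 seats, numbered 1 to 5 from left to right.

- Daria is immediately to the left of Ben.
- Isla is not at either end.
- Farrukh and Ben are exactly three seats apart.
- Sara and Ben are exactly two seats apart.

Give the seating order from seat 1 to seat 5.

From clue 1: Daria is in {1,2,3,4}.
From clues 1–2: Isla is in {2,3,4}.
From clues 1–3: Farrukh is in {1,2,5}.
From clues 1–4: Daria → seat 1, Ben → seat 2, Isla → seat 3, Sara → seat 4, Farrukh → seat 5.

Daria, Ben, Isla, Sara, Farrukh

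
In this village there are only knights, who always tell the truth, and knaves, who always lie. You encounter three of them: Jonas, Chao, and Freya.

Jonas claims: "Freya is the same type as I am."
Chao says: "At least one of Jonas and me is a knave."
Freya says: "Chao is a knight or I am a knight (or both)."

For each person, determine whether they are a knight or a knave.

Jonas: knave, Chao: knight, Freya: knight

Consider Jonas. Suppose Jonas is a knight.
Then whichever role Chao has, Chao's statement has the wrong truth value — contradiction.
So Jonas is a knave.
With that fixed, Chao's statement is true, so Chao is a knight.
With that fixed, Freya's statement is true, so Freya is a knight.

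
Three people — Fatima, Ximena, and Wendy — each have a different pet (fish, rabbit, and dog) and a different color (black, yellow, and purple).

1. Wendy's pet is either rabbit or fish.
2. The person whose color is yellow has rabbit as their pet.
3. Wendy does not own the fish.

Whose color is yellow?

With clues 1–3, Fatima and Ximena are impossible for the one with color yellow.
That leaves Wendy.

Wendy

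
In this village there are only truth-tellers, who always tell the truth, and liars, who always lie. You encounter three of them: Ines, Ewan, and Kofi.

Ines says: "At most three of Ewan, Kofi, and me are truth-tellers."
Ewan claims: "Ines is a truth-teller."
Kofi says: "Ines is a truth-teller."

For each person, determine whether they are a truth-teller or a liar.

Ines: truth-teller, Ewan: truth-teller, Kofi: truth-teller

Regardless of anyone's role, Ines's statement is true, so Ines is a truth-teller.
With that fixed, Ewan's statement is true, so Ewan is a truth-teller.
With that fixed, Kofi's statement is true, so Kofi is a truth-teller.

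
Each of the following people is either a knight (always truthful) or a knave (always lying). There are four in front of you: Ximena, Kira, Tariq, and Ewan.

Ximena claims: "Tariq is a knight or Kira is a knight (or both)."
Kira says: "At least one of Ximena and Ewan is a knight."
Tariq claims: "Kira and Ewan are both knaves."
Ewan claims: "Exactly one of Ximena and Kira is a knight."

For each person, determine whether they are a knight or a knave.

Consider Ximena. Suppose Ximena is a knave.
Then no assignment of the remaining roles makes every statement match its speaker's type — contradiction.
So Ximena is a knight.
With that fixed, Kira's statement is true, so Kira is a knight.
With that fixed, Tariq's statement is false, so Tariq is a knave.
With that fixed, Ewan's statement is false, so Ewan is a knave.

Ximena: knight, Kira: knight, Tariq: knave, Ewan: knave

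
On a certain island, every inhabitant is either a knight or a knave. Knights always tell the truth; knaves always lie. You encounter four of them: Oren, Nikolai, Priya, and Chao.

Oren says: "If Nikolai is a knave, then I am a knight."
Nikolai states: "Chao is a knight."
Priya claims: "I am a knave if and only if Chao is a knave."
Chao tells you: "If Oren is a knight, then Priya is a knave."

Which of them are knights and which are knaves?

Oren: knight, Nikolai: knight, Priya: knave, Chao: knight

Consider Oren. Suppose Oren is a knave.
Then no assignment of the remaining roles makes every statement match its speaker's type — contradiction.
So Oren is a knight.
Consider Nikolai. Suppose Nikolai is a knave.
Then no assignment of the remaining roles makes every statement match its speaker's type — contradiction.
So Nikolai is a knight.
Consider Priya. Suppose Priya is a knight.
Then no assignment of the remaining roles makes every statement match its speaker's type — contradiction.
So Priya is a knave.
With that fixed, Chao's statement is true, so Chao is a knight.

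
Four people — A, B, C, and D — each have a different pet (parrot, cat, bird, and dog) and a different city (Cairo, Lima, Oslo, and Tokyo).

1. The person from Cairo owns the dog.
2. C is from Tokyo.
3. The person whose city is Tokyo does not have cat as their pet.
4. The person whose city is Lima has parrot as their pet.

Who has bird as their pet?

With clues 1–4, A, B, and D are impossible for the one with pet bird.
That leaves C.

C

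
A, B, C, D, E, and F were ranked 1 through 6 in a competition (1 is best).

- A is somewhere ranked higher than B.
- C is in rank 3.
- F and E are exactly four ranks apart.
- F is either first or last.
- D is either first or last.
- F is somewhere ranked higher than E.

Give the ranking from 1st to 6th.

F, A, C, B, E, D

From clue 1: A is in {1,2,3,4,5}.
From clues 1–2: C → rank 3.
From clues 1–3: A is in {1,2,4}.
From clues 1–4: E is in {2,5}.
From clues 1–5: A is in {2,4}.
From clues 1–6: F → rank 1, A → rank 2, B → rank 4, E → rank 5, D → rank 6.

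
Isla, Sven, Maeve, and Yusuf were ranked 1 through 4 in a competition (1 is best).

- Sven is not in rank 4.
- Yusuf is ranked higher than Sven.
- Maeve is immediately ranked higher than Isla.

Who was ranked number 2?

With clues 1–3, Isla, Maeve, and Yusuf are ruled out for rank 2.
So rank 2 is Sven.

Sven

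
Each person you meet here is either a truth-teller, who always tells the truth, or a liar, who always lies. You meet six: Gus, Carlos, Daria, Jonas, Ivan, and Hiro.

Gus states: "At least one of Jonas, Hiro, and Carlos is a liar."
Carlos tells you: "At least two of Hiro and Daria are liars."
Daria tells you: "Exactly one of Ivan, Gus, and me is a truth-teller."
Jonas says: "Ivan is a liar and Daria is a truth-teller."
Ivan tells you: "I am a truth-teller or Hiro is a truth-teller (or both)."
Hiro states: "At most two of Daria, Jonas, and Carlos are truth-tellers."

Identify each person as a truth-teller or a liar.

Gus: truth-teller, Carlos: liar, Daria: liar, Jonas: liar, Ivan: truth-teller, Hiro: truth-teller

Consider Gus. Suppose Gus is a liar.
Then no assignment of the remaining roles makes every statement match its speaker's type — contradiction.
So Gus is a truth-teller.
Consider Carlos. Suppose Carlos is a truth-teller.
Then no assignment of the remaining roles makes every statement match its speaker's type — contradiction.
So Carlos is a liar.
With that fixed, Hiro's statement is true, so Hiro is a truth-teller.
With that fixed, Ivan's statement is true, so Ivan is a truth-teller.
With that fixed, Daria's statement is false, so Daria is a liar.
With that fixed, Jonas's statement is false, so Jonas is a liar.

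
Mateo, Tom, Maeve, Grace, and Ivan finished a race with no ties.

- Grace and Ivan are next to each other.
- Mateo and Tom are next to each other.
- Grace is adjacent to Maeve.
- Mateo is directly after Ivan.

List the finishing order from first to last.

Maeve, Grace, Ivan, Mateo, Tom

From clues 1–2: Maeve is in {1,3,5}.
From clues 1–3: Grace is in {2,4}.
From clues 1–4: Maeve → place 1, Grace → place 2, Ivan → place 3, Mateo → place 4, Tom → place 5.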